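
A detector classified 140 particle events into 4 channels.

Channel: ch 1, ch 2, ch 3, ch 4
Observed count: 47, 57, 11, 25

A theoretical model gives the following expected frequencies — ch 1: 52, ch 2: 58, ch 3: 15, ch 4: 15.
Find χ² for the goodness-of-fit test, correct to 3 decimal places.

8.231

χ² = (47−52)²/52 + (57−58)²/58 + (11−15)²/15 + (25−15)²/15
   = 0.4808 + 0.0172 + 1.0667 + 6.6667
Sum = 8.231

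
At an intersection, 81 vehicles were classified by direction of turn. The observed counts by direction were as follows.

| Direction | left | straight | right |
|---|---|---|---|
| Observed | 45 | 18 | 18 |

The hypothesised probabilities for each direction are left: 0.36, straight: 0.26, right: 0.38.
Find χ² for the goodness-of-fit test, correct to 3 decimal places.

Expected counts E_i = n·p_i: 81×0.36 = 29.16, 81×0.26 = 21.06, 81×0.38 = 30.78.
left: (45 − 29.16)²/29.16 = 250.9056/29.16 = 8.6044
straight: (18 − 21.06)²/21.06 = 9.3636/21.06 = 0.4446
right: (18 − 30.78)²/30.78 = 163.3284/30.78 = 5.3063
Sum = 14.355

14.355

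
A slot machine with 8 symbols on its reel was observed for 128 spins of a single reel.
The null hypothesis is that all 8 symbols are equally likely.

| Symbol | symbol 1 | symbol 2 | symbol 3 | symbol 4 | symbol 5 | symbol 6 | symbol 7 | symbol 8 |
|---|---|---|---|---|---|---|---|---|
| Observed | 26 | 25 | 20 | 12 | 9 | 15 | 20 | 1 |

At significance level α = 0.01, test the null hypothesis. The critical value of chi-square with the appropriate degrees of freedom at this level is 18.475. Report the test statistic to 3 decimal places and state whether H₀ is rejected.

31.500; reject

Expected count for each of the 8 categories: 128/8 = 16.
symbol 1: (26 − 16)²/16 = 100/16 = 6.2500
symbol 2: (25 − 16)²/16 = 81/16 = 5.0625
symbol 3: (20 − 16)²/16 = 16/16 = 1.0000
symbol 4: (12 − 16)²/16 = 16/16 = 1.0000
symbol 5: (9 − 16)²/16 = 49/16 = 3.0625
symbol 6: (15 − 16)²/16 = 1/16 = 0.0625
symbol 7: (20 − 16)²/16 = 16/16 = 1.0000
symbol 8: (1 − 16)²/16 = 225/16 = 14.0625
Sum = 31.500
df = 7. Since 31.500 > 18.475, we reject H₀.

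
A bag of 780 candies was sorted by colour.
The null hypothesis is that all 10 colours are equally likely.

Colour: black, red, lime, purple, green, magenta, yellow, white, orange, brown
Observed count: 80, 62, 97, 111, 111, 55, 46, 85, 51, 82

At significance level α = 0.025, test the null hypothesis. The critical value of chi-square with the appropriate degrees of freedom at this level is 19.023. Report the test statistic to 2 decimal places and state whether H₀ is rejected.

65.97; reject

Expected count for each of the 10 categories: 780/10 = 78.
χ² = (80−78)²/78 + (62−78)²/78 + (97−78)²/78 + (111−78)²/78 + (111−78)²/78 + (55−78)²/78 + (46−78)²/78 + (85−78)²/78 + (51−78)²/78 + (82−78)²/78
   = 0.051 + 3.282 + 4.628 + 13.962 + 13.962 + 6.782 + 13.128 + 0.628 + 9.346 + 0.205
Sum = 65.97
df = 9. Since 65.97 > 19.023, we reject H₀.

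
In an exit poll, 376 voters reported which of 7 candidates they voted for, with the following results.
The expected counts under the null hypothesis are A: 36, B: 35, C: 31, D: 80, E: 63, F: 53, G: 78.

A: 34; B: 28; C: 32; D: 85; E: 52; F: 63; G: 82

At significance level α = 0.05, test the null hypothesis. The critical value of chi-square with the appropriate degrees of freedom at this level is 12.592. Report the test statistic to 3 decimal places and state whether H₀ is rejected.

5.868; do not reject

cat         O        E   (O−E)²/E
A          34       36     0.1111
B          28       35     1.4000
C          32       31     0.0323
D          85       80     0.3125
E          52       63     1.9206
F          63       53     1.8868
G          82       78     0.2051
Sum = 5.868
df = 6. Since 5.868 < 12.592, we do not reject H₀.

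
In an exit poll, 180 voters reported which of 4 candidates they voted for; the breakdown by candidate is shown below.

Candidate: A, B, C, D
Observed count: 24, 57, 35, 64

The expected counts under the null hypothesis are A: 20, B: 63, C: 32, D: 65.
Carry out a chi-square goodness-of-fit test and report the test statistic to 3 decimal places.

χ² = (24−20)²/20 + (57−63)²/63 + (35−32)²/32 + (64−65)²/65
   = 0.8000 + 0.5714 + 0.2813 + 0.0154
Sum = 1.668

1.668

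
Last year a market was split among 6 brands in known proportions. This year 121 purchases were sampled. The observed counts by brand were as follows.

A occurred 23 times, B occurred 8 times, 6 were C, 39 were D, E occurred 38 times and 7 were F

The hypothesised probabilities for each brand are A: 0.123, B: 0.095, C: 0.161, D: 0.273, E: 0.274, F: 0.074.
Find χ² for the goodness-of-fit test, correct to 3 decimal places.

Expected counts E_i = n·p_i: 121×0.123 = 14.883, 121×0.095 = 11.495, 121×0.161 = 19.481, 121×0.273 = 33.033, 121×0.274 = 33.154, 121×0.074 = 8.954.
χ² = (23−14.883)²/14.883 + (8−11.495)²/11.495 + (6−19.481)²/19.481 + (39−33.033)²/33.033 + (38−33.154)²/33.154 + (7−8.954)²/8.954
   = 4.4269 + 1.0626 + 9.3290 + 1.0779 + 0.7083 + 0.4264
Sum = 17.031

17.031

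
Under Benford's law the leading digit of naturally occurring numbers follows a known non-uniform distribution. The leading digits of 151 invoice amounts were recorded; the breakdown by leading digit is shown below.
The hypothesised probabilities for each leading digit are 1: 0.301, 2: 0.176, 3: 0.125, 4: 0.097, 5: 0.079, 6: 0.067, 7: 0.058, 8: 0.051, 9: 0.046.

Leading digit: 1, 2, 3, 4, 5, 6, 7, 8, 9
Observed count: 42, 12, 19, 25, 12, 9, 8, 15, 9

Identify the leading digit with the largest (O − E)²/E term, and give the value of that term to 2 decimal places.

2, 7.99

Expected counts E_i = n·p_i: 151×0.301 = 45.451, 151×0.176 = 26.576, 151×0.125 = 18.875, 151×0.097 = 14.647, 151×0.079 = 11.929, 151×0.067 = 10.117, 151×0.058 = 8.758, 151×0.051 = 7.701, 151×0.046 = 6.946.
1: (42 − 45.451)²/45.451 = 11.909401/45.451 = 0.262
2: (12 − 26.576)²/26.576 = 212.459776/26.576 = 7.994
3: (19 − 18.875)²/18.875 = 0.015625/18.875 = 0.001
4: (25 − 14.647)²/14.647 = 107.184609/14.647 = 7.318
5: (12 − 11.929)²/11.929 = 0.005041/11.929 = 0.000
6: (9 − 10.117)²/10.117 = 1.247689/10.117 = 0.123
7: (8 − 8.758)²/8.758 = 0.574564/8.758 = 0.066
8: (15 − 7.701)²/7.701 = 53.275401/7.701 = 6.918
9: (9 − 6.946)²/6.946 = 4.218916/6.946 = 0.607
The largest term is for 2: 7.99.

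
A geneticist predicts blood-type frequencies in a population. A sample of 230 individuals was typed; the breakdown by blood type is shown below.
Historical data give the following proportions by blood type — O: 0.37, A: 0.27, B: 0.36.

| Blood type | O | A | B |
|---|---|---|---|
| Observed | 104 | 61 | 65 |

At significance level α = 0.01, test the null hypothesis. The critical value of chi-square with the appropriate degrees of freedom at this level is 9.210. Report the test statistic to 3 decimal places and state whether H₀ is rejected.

8.044; do not reject

Expected counts E_i = n·p_i: 230×0.37 = 85.1, 230×0.27 = 62.1, 230×0.36 = 82.8.
cat         O        E   (O−E)²/E
O         104     85.1     4.1975
A          61     62.1     0.0195
B          65     82.8     3.8266
Sum = 8.044
df = 2. Since 8.044 < 9.210, we do not reject H₀.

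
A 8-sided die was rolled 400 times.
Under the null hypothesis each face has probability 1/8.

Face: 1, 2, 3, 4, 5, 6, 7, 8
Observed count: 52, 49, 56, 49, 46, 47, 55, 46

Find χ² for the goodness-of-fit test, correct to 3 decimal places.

2.160

Under H₀ each category has probability 1/8, so each expected count is 400/8 = 50.
1: (52 − 50)²/50 = 4/50 = 0.0800
2: (49 − 50)²/50 = 1/50 = 0.0200
3: (56 − 50)²/50 = 36/50 = 0.7200
4: (49 − 50)²/50 = 1/50 = 0.0200
5: (46 − 50)²/50 = 16/50 = 0.3200
6: (47 − 50)²/50 = 9/50 = 0.1800
7: (55 − 50)²/50 = 25/50 = 0.5000
8: (46 − 50)²/50 = 16/50 = 0.3200
Sum = 2.160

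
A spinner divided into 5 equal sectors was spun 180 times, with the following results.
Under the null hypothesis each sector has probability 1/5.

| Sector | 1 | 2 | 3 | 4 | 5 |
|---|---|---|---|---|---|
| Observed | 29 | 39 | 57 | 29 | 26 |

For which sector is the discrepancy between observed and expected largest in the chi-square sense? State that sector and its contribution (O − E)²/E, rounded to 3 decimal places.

3, 12.250

Expected count for each of the 5 categories: 180/5 = 36.
cat         O        E   (O−E)²/E
1          29       36     1.3611
2          39       36     0.2500
3          57       36    12.2500
4          29       36     1.3611
5          26       36     2.7778
The largest term is for 3: 12.250.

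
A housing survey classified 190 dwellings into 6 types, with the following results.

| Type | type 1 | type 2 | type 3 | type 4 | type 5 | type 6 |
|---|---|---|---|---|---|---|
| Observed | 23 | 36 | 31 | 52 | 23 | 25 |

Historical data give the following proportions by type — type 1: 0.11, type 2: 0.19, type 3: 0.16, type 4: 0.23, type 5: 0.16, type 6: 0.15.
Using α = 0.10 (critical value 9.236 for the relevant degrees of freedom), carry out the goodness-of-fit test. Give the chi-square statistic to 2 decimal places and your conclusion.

4.03; do not reject

Expected counts E_i = n·p_i: 190×0.11 = 20.9, 190×0.19 = 36.1, 190×0.16 = 30.4, 190×0.23 = 43.7, 190×0.16 = 30.4, 190×0.15 = 28.5.
χ² = (23−20.9)²/20.9 + (36−36.1)²/36.1 + (31−30.4)²/30.4 + (52−43.7)²/43.7 + (23−30.4)²/30.4 + (25−28.5)²/28.5
   = 0.211 + 0.000 + 0.012 + 1.576 + 1.801 + 0.430
Sum = 4.03
df = 5. Since 4.03 < 9.236, we do not reject H₀.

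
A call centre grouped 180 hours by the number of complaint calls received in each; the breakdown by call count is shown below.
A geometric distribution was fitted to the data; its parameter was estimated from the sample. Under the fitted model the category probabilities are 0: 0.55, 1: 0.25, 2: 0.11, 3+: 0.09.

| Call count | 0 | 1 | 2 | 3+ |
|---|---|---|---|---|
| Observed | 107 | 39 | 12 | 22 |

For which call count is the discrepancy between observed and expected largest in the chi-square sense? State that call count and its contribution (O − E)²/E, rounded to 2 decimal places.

Expected counts E_i = n·p_i: 180×0.55 = 99, 180×0.25 = 45, 180×0.11 = 19.8, 180×0.09 = 16.2.
0: (107 − 99)²/99 = 64/99 = 0.646
1: (39 − 45)²/45 = 36/45 = 0.800
2: (12 − 19.8)²/19.8 = 60.84/19.8 = 3.073
3+: (22 − 16.2)²/16.2 = 33.64/16.2 = 2.077
The largest term is for 2: 3.07.

2, 3.07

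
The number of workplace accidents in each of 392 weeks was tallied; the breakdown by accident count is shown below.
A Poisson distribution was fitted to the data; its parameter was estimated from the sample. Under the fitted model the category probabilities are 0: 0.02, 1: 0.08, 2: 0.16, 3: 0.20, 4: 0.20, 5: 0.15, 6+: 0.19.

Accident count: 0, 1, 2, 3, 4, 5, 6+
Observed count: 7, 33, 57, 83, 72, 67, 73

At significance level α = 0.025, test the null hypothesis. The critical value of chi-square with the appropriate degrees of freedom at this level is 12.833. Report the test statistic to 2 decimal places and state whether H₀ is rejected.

2.66; do not reject

Expected counts E_i = n·p_i: 392×0.02 = 7.84, 392×0.08 = 31.36, 392×0.16 = 62.72, 392×0.20 = 78.4, 392×0.20 = 78.4, 392×0.15 = 58.8, 392×0.19 = 74.48.
χ² = (7−7.84)²/7.84 + (33−31.36)²/31.36 + (57−62.72)²/62.72 + (83−78.4)²/78.4 + (72−78.4)²/78.4 + (67−58.8)²/58.8 + (73−74.48)²/74.48
   = 0.090 + 0.086 + 0.522 + 0.270 + 0.522 + 1.144 + 0.029
Sum = 2.66
df = 5. Since 2.66 < 12.833, we do not reject H₀.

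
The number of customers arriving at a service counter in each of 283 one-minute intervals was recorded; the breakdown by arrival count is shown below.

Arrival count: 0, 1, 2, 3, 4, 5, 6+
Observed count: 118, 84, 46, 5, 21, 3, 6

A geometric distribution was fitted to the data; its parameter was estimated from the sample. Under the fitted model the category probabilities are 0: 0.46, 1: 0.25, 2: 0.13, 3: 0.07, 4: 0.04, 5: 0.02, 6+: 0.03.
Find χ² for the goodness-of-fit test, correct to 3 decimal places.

Expected counts E_i = n·p_i: 283×0.46 = 130.18, 283×0.25 = 70.75, 283×0.13 = 36.79, 283×0.07 = 19.81, 283×0.04 = 11.32, 283×0.02 = 5.66, 283×0.03 = 8.49.
χ² = (118−130.18)²/130.18 + (84−70.75)²/70.75 + (46−36.79)²/36.79 + (5−19.81)²/19.81 + (21−11.32)²/11.32 + (3−5.66)²/5.66 + (6−8.49)²/8.49
   = 1.1396 + 2.4814 + 2.3056 + 11.0720 + 8.2776 + 1.2501 + 0.7303
Sum = 27.257

27.257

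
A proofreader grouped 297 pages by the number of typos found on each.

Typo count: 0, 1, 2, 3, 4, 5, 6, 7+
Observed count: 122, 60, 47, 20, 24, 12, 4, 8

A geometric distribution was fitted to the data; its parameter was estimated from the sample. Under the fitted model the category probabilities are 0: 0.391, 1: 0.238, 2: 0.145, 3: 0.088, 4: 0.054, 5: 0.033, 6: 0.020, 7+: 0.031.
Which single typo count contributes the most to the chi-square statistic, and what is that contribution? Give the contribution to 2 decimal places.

Expected counts E_i = n·p_i: 297×0.391 = 116.127, 297×0.238 = 70.686, 297×0.145 = 43.065, 297×0.088 = 26.136, 297×0.054 = 16.038, 297×0.033 = 9.801, 297×0.020 = 5.94, 297×0.031 = 9.207.
χ² = (122−116.127)²/116.127 + (60−70.686)²/70.686 + (47−43.065)²/43.065 + (20−26.136)²/26.136 + (24−16.038)²/16.038 + (12−9.801)²/9.801 + (4−5.94)²/5.94 + (8−9.207)²/9.207
   = 0.297 + 1.615 + 0.360 + 1.441 + 3.953 + 0.493 + 0.634 + 0.158
The largest term is for 4: 3.95.

4, 3.95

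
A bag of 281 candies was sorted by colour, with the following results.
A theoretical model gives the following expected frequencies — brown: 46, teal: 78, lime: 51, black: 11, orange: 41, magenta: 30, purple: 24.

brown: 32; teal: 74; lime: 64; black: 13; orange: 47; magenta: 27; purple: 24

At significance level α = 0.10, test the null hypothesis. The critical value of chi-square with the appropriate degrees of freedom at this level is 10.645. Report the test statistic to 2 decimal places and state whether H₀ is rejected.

9.32; do not reject

cat          O        E   (O−E)²/E
brown       32       46      4.261
teal        74       78      0.205
lime        64       51      3.314
black       13       11      0.364
orange      47       41      0.878
magenta     27       30      0.300
purple      24       24      0.000
Sum = 9.32
df = 6. Since 9.32 < 10.645, we do not reject H₀.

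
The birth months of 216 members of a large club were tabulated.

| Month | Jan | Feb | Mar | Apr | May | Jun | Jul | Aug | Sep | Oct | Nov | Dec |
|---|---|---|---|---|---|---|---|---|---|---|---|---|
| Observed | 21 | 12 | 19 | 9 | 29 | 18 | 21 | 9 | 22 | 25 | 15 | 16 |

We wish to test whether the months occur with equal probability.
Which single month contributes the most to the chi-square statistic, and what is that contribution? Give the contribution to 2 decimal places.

May, 6.72

Expected count for each of the 12 categories: 216/12 = 18.
Jan: (21 − 18)²/18 = 9/18 = 0.500
Feb: (12 − 18)²/18 = 36/18 = 2.000
Mar: (19 − 18)²/18 = 1/18 = 0.056
Apr: (9 − 18)²/18 = 81/18 = 4.500
May: (29 − 18)²/18 = 121/18 = 6.722
Jun: (18 − 18)²/18 = 0/18 = 0.000
Jul: (21 − 18)²/18 = 9/18 = 0.500
Aug: (9 − 18)²/18 = 81/18 = 4.500
Sep: (22 − 18)²/18 = 16/18 = 0.889
Oct: (25 − 18)²/18 = 49/18 = 2.722
Nov: (15 − 18)²/18 = 9/18 = 0.500
Dec: (16 − 18)²/18 = 4/18 = 0.222
The largest term is for May: 6.72.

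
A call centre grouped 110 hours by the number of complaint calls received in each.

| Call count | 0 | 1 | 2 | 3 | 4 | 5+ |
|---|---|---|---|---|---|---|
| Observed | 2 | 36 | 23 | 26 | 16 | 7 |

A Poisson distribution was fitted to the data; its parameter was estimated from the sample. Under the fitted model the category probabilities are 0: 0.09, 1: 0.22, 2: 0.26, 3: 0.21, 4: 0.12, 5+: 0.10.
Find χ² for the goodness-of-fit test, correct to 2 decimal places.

15.57

Expected counts E_i = n·p_i: 110×0.09 = 9.9, 110×0.22 = 24.2, 110×0.26 = 28.6, 110×0.21 = 23.1, 110×0.12 = 13.2, 110×0.10 = 11.
0: (2 − 9.9)²/9.9 = 62.41/9.9 = 6.304
1: (36 − 24.2)²/24.2 = 139.24/24.2 = 5.754
2: (23 − 28.6)²/28.6 = 31.36/28.6 = 1.097
3: (26 − 23.1)²/23.1 = 8.41/23.1 = 0.364
4: (16 − 13.2)²/13.2 = 7.84/13.2 = 0.594
5+: (7 − 11)²/11 = 16/11 = 1.455
Sum = 15.57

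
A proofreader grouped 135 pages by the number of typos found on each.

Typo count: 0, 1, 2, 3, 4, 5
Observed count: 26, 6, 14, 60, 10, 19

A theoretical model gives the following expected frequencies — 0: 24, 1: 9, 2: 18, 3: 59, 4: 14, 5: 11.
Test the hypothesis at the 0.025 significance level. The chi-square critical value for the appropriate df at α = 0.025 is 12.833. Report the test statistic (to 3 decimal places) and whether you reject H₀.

9.034; do not reject

0: (26 − 24)²/24 = 4/24 = 0.1667
1: (6 − 9)²/9 = 9/9 = 1.0000
2: (14 − 18)²/18 = 16/18 = 0.8889
3: (60 − 59)²/59 = 1/59 = 0.0169
4: (10 − 14)²/14 = 16/14 = 1.1429
5: (19 − 11)²/11 = 64/11 = 5.8182
Sum = 9.034
df = 5. Since 9.034 < 12.833, we do not reject H₀.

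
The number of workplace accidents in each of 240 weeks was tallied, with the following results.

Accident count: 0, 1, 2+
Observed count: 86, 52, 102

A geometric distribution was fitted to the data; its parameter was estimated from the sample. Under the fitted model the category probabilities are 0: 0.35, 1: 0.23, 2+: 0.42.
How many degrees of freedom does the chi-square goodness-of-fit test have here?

There are k = 3 categories and 1 parameter estimated from the data, so df = 3 − 1 − 1 = 1.

1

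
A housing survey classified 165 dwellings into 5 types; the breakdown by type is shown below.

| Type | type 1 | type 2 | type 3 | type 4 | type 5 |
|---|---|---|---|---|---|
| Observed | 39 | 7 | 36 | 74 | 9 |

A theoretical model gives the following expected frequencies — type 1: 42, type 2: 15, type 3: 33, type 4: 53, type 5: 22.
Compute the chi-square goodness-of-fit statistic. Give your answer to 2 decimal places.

20.76

type 1: (39 − 42)²/42 = 9/42 = 0.214
type 2: (7 − 15)²/15 = 64/15 = 4.267
type 3: (36 − 33)²/33 = 9/33 = 0.273
type 4: (74 − 53)²/53 = 441/53 = 8.321
type 5: (9 − 22)²/22 = 169/22 = 7.682
Sum = 20.76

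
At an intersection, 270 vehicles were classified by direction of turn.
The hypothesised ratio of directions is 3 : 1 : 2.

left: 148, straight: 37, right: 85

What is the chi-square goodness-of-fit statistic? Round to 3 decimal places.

Ratio total = 6. Expected counts: 270×3/6 = 135, 270×1/6 = 45, 270×2/6 = 90.
left: (148 − 135)²/135 = 169/135 = 1.2519
straight: (37 − 45)²/45 = 64/45 = 1.4222
right: (85 − 90)²/90 = 25/90 = 0.2778
Sum = 2.952

2.952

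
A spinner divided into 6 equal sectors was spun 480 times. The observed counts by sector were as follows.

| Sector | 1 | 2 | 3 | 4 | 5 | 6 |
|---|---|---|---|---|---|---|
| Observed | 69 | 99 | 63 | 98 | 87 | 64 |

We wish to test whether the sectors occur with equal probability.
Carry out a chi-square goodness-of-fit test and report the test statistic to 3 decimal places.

17.500

Under H₀ each category has probability 1/6, so each expected count is 480/6 = 80.
χ² = (69−80)²/80 + (99−80)²/80 + (63−80)²/80 + (98−80)²/80 + (87−80)²/80 + (64−80)²/80
   = 1.5125 + 4.5125 + 3.6125 + 4.0500 + 0.6125 + 3.2000
Sum = 17.500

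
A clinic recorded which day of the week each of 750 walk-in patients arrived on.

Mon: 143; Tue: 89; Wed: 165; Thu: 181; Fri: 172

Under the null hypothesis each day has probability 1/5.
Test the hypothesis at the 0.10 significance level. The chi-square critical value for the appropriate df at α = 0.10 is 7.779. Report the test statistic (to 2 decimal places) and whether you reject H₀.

36.27; reject

Under H₀ each category has probability 1/5, so each expected count is 750/5 = 150.
χ² = (143−150)²/150 + (89−150)²/150 + (165−150)²/150 + (181−150)²/150 + (172−150)²/150
   = 0.327 + 24.807 + 1.500 + 6.407 + 3.227
Sum = 36.27
df = 4. Since 36.27 > 7.779, we reject H₀.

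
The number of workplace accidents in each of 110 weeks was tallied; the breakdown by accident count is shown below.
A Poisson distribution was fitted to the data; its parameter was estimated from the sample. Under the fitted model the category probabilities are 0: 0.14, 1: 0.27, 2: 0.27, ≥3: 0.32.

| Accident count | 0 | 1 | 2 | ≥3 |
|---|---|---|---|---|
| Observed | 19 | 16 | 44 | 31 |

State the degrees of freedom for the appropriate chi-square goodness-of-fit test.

There are k = 4 categories and 1 parameter estimated from the data, so df = 4 − 1 − 1 = 2.

2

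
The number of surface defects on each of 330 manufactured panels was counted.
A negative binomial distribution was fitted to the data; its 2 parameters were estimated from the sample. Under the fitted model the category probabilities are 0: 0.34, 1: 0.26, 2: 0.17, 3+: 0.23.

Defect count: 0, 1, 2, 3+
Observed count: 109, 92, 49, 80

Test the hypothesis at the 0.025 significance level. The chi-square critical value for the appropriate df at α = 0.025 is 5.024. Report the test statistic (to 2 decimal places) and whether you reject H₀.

1.66; do not reject

Expected counts E_i = n·p_i: 330×0.34 = 112.2, 330×0.26 = 85.8, 330×0.17 = 56.1, 330×0.23 = 75.9.
0: (109 − 112.2)²/112.2 = 10.24/112.2 = 0.091
1: (92 − 85.8)²/85.8 = 38.44/85.8 = 0.448
2: (49 − 56.1)²/56.1 = 50.41/56.1 = 0.899
3+: (80 − 75.9)²/75.9 = 16.81/75.9 = 0.221
Sum = 1.66
df = 1. Since 1.66 < 5.024, we do not reject H₀.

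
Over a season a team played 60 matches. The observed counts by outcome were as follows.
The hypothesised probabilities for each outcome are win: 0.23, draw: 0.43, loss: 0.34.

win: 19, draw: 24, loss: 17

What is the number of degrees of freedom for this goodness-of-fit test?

2

There are k = 3 categories and no parameters were estimated from the data, so df = 3 − 1 = 2.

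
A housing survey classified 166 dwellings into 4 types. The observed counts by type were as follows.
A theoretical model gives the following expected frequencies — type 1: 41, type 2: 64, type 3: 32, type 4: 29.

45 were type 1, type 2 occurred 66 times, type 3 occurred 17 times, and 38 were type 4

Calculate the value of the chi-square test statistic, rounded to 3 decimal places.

type 1: (45 − 41)²/41 = 16/41 = 0.3902
type 2: (66 − 64)²/64 = 4/64 = 0.0625
type 3: (17 − 32)²/32 = 225/32 = 7.0313
type 4: (38 − 29)²/29 = 81/29 = 2.7931
Sum = 10.277

10.277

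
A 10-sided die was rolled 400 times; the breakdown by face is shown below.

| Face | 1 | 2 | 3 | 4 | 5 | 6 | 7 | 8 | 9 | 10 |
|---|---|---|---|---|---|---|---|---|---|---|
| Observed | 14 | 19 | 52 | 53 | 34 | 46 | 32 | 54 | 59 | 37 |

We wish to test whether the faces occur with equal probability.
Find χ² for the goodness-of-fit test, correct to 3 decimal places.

Expected count for each of the 10 categories: 400/10 = 40.
χ² = (14−40)²/40 + (19−40)²/40 + (52−40)²/40 + (53−40)²/40 + (34−40)²/40 + (46−40)²/40 + (32−40)²/40 + (54−40)²/40 + (59−40)²/40 + (37−40)²/40
   = 16.9000 + 11.0250 + 3.6000 + 4.2250 + 0.9000 + 0.9000 + 1.6000 + 4.9000 + 9.0250 + 0.2250
Sum = 53.300

53.300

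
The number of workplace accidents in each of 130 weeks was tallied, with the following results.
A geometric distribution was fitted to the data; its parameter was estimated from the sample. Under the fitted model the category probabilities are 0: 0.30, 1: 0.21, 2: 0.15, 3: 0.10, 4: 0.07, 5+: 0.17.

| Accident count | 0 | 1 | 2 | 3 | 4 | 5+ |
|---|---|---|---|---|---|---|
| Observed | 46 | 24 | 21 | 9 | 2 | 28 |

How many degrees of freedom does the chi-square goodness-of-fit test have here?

4

There are k = 6 categories and 1 parameter estimated from the data, so df = 6 − 1 − 1 = 4.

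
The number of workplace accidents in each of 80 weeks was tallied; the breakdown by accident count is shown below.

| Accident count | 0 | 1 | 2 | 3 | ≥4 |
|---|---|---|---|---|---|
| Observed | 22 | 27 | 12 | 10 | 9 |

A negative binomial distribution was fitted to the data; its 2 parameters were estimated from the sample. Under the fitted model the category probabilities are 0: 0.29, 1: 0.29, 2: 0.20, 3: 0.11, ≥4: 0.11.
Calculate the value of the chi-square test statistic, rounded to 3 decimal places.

Expected counts E_i = n·p_i: 80×0.29 = 23.2, 80×0.29 = 23.2, 80×0.20 = 16, 80×0.11 = 8.8, 80×0.11 = 8.8.
0: (22 − 23.2)²/23.2 = 1.44/23.2 = 0.0621
1: (27 − 23.2)²/23.2 = 14.44/23.2 = 0.6224
2: (12 − 16)²/16 = 16/16 = 1.0000
3: (10 − 8.8)²/8.8 = 1.44/8.8 = 0.1636
≥4: (9 − 8.8)²/8.8 = 0.04/8.8 = 0.0045
Sum = 1.853

1.853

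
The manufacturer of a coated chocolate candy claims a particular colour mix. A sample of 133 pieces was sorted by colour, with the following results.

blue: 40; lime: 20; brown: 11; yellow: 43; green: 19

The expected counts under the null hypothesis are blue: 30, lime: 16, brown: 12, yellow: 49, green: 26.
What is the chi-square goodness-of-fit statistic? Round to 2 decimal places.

cat         O        E   (O−E)²/E
blue       40       30      3.333
lime       20       16      1.000
brown      11       12      0.083
yellow     43       49      0.735
green      19       26      1.885
Sum = 7.04

7.04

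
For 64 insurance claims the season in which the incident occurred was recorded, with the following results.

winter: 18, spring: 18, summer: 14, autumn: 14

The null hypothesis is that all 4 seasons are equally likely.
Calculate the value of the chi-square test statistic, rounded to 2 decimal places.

Expected count for each of the 4 categories: 64/4 = 16.
χ² = (18−16)²/16 + (18−16)²/16 + (14−16)²/16 + (14−16)²/16
   = 0.250 + 0.250 + 0.250 + 0.250
Sum = 1.00

1.00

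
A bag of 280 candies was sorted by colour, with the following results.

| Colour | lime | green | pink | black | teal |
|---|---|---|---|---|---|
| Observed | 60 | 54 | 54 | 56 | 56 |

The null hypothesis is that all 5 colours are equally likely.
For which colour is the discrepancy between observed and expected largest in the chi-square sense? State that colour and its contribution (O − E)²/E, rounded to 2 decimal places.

Under H₀ each category has probability 1/5, so each expected count is 280/5 = 56.
χ² = (60−56)²/56 + (54−56)²/56 + (54−56)²/56 + (56−56)²/56 + (56−56)²/56
   = 0.286 + 0.071 + 0.071 + 0.000 + 0.000
The largest term is for lime: 0.29.

lime, 0.29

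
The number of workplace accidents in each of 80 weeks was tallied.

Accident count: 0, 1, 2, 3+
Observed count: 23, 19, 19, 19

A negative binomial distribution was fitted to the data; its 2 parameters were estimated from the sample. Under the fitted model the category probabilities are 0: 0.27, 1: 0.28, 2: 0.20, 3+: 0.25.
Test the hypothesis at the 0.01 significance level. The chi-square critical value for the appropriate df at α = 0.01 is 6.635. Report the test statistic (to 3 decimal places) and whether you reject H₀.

Expected counts E_i = n·p_i: 80×0.27 = 21.6, 80×0.28 = 22.4, 80×0.20 = 16, 80×0.25 = 20.
0: (23 − 21.6)²/21.6 = 1.96/21.6 = 0.0907
1: (19 − 22.4)²/22.4 = 11.56/22.4 = 0.5161
2: (19 − 16)²/16 = 9/16 = 0.5625
3+: (19 − 20)²/20 = 1/20 = 0.0500
Sum = 1.219
df = 1. Since 1.219 < 6.635, we do not reject H₀.

1.219; do not reject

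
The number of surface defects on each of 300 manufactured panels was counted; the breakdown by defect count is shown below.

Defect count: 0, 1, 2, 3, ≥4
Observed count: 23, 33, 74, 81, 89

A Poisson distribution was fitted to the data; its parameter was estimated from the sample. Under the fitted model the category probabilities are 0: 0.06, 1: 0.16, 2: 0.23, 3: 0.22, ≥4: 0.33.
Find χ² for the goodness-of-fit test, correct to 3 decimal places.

Expected counts E_i = n·p_i: 300×0.06 = 18, 300×0.16 = 48, 300×0.23 = 69, 300×0.22 = 66, 300×0.33 = 99.
0: (23 − 18)²/18 = 25/18 = 1.3889
1: (33 − 48)²/48 = 225/48 = 4.6875
2: (74 − 69)²/69 = 25/69 = 0.3623
3: (81 − 66)²/66 = 225/66 = 3.4091
≥4: (89 − 99)²/99 = 100/99 = 1.0101
Sum = 10.858

10.858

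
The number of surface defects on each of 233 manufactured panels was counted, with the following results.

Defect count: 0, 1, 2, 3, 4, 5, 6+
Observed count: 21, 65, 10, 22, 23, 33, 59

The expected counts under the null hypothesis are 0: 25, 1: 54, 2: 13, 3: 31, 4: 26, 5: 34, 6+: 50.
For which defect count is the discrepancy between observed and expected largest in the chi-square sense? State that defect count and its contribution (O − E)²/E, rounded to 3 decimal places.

cat         O        E   (O−E)²/E
0          21       25     0.6400
1          65       54     2.2407
2          10       13     0.6923
3          22       31     2.6129
4          23       26     0.3462
5          33       34     0.0294
6+         59       50     1.6200
The largest term is for 3: 2.613.

3, 2.613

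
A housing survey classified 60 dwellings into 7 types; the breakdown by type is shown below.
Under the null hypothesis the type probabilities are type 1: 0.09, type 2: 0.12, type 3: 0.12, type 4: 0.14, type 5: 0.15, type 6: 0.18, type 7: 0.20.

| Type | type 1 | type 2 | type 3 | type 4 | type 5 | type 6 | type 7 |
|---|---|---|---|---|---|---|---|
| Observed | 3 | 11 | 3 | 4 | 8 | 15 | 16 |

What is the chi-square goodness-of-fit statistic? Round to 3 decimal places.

10.905

Expected counts E_i = n·p_i: 60×0.09 = 5.4, 60×0.12 = 7.2, 60×0.12 = 7.2, 60×0.14 = 8.4, 60×0.15 = 9, 60×0.18 = 10.8, 60×0.20 = 12.
cat         O        E   (O−E)²/E
type 1      3      5.4     1.0667
type 2     11      7.2     2.0056
type 3      3      7.2     2.4500
type 4      4      8.4     2.3048
type 5      8        9     0.1111
type 6     15     10.8     1.6333
type 7     16       12     1.3333
Sum = 10.905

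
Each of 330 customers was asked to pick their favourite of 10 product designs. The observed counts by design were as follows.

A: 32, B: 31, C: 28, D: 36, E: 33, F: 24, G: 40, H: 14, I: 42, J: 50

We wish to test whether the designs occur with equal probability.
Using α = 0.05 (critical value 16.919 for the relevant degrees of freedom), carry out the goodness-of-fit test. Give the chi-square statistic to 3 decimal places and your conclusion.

Under H₀ each category has probability 1/10, so each expected count is 330/10 = 33.
cat         O        E   (O−E)²/E
A          32       33     0.0303
B          31       33     0.1212
C          28       33     0.7576
D          36       33     0.2727
E          33       33     0.0000
F          24       33     2.4545
G          40       33     1.4848
H          14       33    10.9394
I          42       33     2.4545
J          50       33     8.7576
Sum = 27.273
df = 9. Since 27.273 > 16.919, we reject H₀.

27.273; reject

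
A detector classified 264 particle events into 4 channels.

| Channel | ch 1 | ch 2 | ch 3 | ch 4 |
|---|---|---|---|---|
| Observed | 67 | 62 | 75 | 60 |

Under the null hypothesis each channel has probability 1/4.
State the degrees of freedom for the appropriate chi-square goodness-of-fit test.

There are k = 4 categories and no parameters were estimated from the data, so df = 4 − 1 = 3.

3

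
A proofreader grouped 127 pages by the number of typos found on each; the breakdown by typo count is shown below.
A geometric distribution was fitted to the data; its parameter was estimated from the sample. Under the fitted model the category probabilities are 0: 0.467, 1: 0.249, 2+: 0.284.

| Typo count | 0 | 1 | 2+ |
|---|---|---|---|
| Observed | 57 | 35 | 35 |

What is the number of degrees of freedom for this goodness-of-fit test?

There are k = 3 categories and 1 parameter estimated from the data, so df = 3 − 1 − 1 = 1.

1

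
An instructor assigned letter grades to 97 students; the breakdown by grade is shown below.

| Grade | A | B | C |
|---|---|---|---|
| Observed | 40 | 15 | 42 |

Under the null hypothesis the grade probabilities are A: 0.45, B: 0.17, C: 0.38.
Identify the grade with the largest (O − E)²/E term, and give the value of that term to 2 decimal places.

Expected counts E_i = n·p_i: 97×0.45 = 43.65, 97×0.17 = 16.49, 97×0.38 = 36.86.
χ² = (40−43.65)²/43.65 + (15−16.49)²/16.49 + (42−36.86)²/36.86
   = 0.305 + 0.135 + 0.717
The largest term is for C: 0.72.

C, 0.72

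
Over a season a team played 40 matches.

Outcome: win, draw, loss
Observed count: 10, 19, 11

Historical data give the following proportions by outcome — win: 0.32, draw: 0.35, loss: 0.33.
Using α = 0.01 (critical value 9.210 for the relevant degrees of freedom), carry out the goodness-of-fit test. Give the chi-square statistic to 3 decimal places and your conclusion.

Expected counts E_i = n·p_i: 40×0.32 = 12.8, 40×0.35 = 14, 40×0.33 = 13.2.
win: (10 − 12.8)²/12.8 = 7.84/12.8 = 0.6125
draw: (19 − 14)²/14 = 25/14 = 1.7857
loss: (11 − 13.2)²/13.2 = 4.84/13.2 = 0.3667
Sum = 2.765
df = 2. Since 2.765 < 9.210, we do not reject H₀.

2.765; do not reject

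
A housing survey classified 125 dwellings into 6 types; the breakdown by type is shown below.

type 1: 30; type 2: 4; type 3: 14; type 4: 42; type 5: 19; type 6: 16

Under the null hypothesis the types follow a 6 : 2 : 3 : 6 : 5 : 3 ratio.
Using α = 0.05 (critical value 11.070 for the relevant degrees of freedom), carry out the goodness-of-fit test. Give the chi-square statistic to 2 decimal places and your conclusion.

Ratio total = 25. Expected counts: 125×6/25 = 30, 125×2/25 = 10, 125×3/25 = 15, 125×6/25 = 30, 125×5/25 = 25, 125×3/25 = 15.
type 1: (30 − 30)²/30 = 0/30 = 0.000
type 2: (4 − 10)²/10 = 36/10 = 3.600
type 3: (14 − 15)²/15 = 1/15 = 0.067
type 4: (42 − 30)²/30 = 144/30 = 4.800
type 5: (19 − 25)²/25 = 36/25 = 1.440
type 6: (16 − 15)²/15 = 1/15 = 0.067
Sum = 9.97
df = 5. Since 9.97 < 11.070, we do not reject H₀.

9.97; do not reject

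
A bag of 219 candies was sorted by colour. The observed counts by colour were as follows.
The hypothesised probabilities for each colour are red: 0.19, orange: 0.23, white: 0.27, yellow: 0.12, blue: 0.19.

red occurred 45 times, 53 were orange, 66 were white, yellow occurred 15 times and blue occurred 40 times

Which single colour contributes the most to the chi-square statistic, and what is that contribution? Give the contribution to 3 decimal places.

yellow, 4.842

Expected counts E_i = n·p_i: 219×0.19 = 41.61, 219×0.23 = 50.37, 219×0.27 = 59.13, 219×0.12 = 26.28, 219×0.19 = 41.61.
χ² = (45−41.61)²/41.61 + (53−50.37)²/50.37 + (66−59.13)²/59.13 + (15−26.28)²/26.28 + (40−41.61)²/41.61
   = 0.2762 + 0.1373 + 0.7982 + 4.8416 + 0.0623
The largest term is for yellow: 4.842.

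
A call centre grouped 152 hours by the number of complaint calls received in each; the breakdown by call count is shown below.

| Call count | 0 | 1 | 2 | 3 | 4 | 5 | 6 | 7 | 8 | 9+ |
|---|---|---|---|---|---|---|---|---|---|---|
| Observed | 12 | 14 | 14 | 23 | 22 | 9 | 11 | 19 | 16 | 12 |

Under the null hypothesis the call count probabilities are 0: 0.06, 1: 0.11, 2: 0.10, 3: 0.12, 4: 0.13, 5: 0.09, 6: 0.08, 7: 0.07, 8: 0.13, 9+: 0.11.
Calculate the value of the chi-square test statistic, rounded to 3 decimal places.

13.271

Expected counts E_i = n·p_i: 152×0.06 = 9.12, 152×0.11 = 16.72, 152×0.10 = 15.2, 152×0.12 = 18.24, 152×0.13 = 19.76, 152×0.09 = 13.68, 152×0.08 = 12.16, 152×0.07 = 10.64, 152×0.13 = 19.76, 152×0.11 = 16.72.
χ² = (12−9.12)²/9.12 + (14−16.72)²/16.72 + (14−15.2)²/15.2 + (23−18.24)²/18.24 + (22−19.76)²/19.76 + (9−13.68)²/13.68 + (11−12.16)²/12.16 + (19−10.64)²/10.64 + (16−19.76)²/19.76 + (12−16.72)²/16.72
   = 0.9095 + 0.4425 + 0.0947 + 1.2422 + 0.2539 + 1.6011 + 0.1107 + 6.5686 + 0.7155 + 1.3324
Sum = 13.271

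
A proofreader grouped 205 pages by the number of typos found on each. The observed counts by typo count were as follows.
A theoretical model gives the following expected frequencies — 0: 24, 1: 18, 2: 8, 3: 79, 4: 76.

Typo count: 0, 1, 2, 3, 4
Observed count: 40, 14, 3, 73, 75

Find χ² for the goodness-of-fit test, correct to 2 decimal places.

cat         O        E   (O−E)²/E
0          40       24     10.667
1          14       18      0.889
2           3        8      3.125
3          73       79      0.456
4          75       76      0.013
Sum = 15.15

15.15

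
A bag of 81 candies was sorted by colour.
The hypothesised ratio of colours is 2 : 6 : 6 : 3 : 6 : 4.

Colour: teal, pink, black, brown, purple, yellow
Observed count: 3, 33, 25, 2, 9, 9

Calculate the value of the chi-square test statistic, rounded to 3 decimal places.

27.417

Ratio total = 27. Expected counts: 81×2/27 = 6, 81×6/27 = 18, 81×6/27 = 18, 81×3/27 = 9, 81×6/27 = 18, 81×4/27 = 12.
cat         O        E   (O−E)²/E
teal        3        6     1.5000
pink       33       18    12.5000
black      25       18     2.7222
brown       2        9     5.4444
purple      9       18     4.5000
yellow      9       12     0.7500
Sum = 27.417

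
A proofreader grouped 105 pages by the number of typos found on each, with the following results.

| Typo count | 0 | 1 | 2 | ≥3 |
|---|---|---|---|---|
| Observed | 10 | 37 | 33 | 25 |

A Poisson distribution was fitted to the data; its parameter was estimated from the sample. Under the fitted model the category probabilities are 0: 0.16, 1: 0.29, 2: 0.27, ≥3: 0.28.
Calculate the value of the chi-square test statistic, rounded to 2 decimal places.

5.58

Expected counts E_i = n·p_i: 105×0.16 = 16.8, 105×0.29 = 30.45, 105×0.27 = 28.35, 105×0.28 = 29.4.
cat         O        E   (O−E)²/E
0          10     16.8      2.752
1          37    30.45      1.409
2          33    28.35      0.763
≥3         25     29.4      0.659
Sum = 5.58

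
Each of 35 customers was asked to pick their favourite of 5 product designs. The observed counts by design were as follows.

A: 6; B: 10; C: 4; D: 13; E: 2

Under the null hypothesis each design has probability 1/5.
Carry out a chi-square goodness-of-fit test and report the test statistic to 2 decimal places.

Expected count for each of the 5 categories: 35/5 = 7.
cat         O        E   (O−E)²/E
A           6        7      0.143
B          10        7      1.286
C           4        7      1.286
D          13        7      5.143
E           2        7      3.571
Sum = 11.43

11.43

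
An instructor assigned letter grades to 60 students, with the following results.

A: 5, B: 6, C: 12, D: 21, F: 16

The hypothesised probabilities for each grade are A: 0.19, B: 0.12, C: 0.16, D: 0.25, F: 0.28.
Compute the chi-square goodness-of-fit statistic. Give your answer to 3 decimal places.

Expected counts E_i = n·p_i: 60×0.19 = 11.4, 60×0.12 = 7.2, 60×0.16 = 9.6, 60×0.25 = 15, 60×0.28 = 16.8.
A: (5 − 11.4)²/11.4 = 40.96/11.4 = 3.5930
B: (6 − 7.2)²/7.2 = 1.44/7.2 = 0.2000
C: (12 − 9.6)²/9.6 = 5.76/9.6 = 0.6000
D: (21 − 15)²/15 = 36/15 = 2.4000
F: (16 − 16.8)²/16.8 = 0.64/16.8 = 0.0381
Sum = 6.831

6.831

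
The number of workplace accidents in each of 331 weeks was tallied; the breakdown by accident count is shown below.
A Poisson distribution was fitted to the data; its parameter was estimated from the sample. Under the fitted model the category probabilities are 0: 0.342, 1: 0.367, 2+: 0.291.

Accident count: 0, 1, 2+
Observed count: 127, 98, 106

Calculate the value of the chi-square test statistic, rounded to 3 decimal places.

7.192

Expected counts E_i = n·p_i: 331×0.342 = 113.202, 331×0.367 = 121.477, 331×0.291 = 96.321.
0: (127 − 113.202)²/113.202 = 190.384804/113.202 = 1.6818
1: (98 − 121.477)²/121.477 = 551.169529/121.477 = 4.5372
2+: (106 − 96.321)²/96.321 = 93.683041/96.321 = 0.9726
Sum = 7.192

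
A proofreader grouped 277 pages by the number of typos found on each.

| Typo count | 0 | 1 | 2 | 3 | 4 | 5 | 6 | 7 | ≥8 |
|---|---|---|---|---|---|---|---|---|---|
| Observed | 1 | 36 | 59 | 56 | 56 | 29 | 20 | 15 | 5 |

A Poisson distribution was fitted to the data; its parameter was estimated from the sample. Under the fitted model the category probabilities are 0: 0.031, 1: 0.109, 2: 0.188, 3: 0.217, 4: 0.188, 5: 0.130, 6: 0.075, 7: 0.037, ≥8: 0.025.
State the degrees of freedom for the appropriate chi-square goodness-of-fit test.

There are k = 9 categories and 1 parameter estimated from the data, so df = 9 − 1 − 1 = 7.

7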